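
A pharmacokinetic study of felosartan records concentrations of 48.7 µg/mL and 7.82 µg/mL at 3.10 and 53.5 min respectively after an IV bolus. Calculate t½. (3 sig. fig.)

19.1 minutes

k = ln(C₁/C₂) / (t₂ − t₁) = ln(48.7/7.82) / (53.5 − 3.10)
  = 1.829 / 50.40 = 0.03629 min⁻¹
t½ = ln 2 / k = ln 2 / 0.03629 ≈ 19.1 minutes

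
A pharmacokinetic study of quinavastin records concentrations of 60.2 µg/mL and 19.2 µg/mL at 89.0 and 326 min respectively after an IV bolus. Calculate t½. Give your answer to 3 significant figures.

k = ln(C₁/C₂) / (t₂ − t₁) = ln(60.2/19.2) / (326 − 89.0)
  = 1.143 / 237.0 = 0.004822 min⁻¹
t½ = ln 2 / k = ln 2 / 0.004822 ≈ 144 minutes

144 minutes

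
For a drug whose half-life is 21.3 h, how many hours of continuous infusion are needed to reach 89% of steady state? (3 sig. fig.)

67.8 hours

k = ln 2 / 21.3 = 0.03254 h⁻¹
f = 1 − e^(−kt)  ⇒  t = −ln(1 − f) / k
t = −ln(1 − 0.89) / 0.03254 = 2.207 / 0.03254 ≈ 67.8 hours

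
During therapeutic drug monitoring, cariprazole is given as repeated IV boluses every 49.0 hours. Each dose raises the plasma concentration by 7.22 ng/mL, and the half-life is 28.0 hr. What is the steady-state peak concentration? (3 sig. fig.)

10.3 ng/mL

k = ln 2 / 28.0 = 0.02476 hr⁻¹
Fraction remaining after one interval: e^(−kτ) = e^(−0.02476 × 49.0) = 0.2973
R = 1 / (1 − 0.2973) = 1.423
Css,max = 7.22 × 1.423 ≈ 10.3 ng/mL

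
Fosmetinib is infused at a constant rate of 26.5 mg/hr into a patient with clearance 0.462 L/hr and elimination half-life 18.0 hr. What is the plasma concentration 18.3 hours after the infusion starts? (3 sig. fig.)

Css = rate / CL = 26.5 / 0.462 = 57.36 mg/L
k = ln 2 / 18.0 = 0.03851 hr⁻¹
C(t) = Css (1 − e^(−kt)) = 57.36 × (1 − e^(−0.7047)) = 57.36 × 0.5057 ≈ 29.0 mg/L

29.0 mg/L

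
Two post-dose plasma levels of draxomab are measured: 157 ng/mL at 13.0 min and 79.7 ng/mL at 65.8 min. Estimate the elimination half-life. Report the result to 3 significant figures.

k = ln(C₁/C₂) / (t₂ − t₁) = ln(157/79.7) / (65.8 − 13.0)
  = 0.6780 / 52.80 = 0.01284 min⁻¹
t½ = ln 2 / k = ln 2 / 0.01284 ≈ 54.0 minutes

54.0 minutes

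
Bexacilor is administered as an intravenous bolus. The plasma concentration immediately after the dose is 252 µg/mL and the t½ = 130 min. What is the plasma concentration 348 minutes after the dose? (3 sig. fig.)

39.4 µg/mL

k = ln 2 / 130 = 0.005332 min⁻¹
C(t) = C₀ e^(−kt) = 252 × e^(−0.005332 × 348) = 252 × e^(−1.856) = 252 × 0.1564 ≈ 39.4 µg/mL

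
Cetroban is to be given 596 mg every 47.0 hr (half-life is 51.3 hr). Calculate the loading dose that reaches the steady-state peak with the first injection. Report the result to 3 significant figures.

k = ln 2 / 51.3 = 0.01351 hr⁻¹
Accumulation ratio R = 1 / (1 − e^(−kτ)) = 1 / (1 − e^(−0.01351×47.0)) = 1 / (1 − 0.5299) = 2.127
Loading dose = maintenance dose × R = 596 × 2.127 ≈ 1270 mg

1270 mg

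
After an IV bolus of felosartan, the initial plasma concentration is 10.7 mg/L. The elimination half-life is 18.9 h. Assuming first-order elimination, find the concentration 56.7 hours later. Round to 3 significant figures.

1.34 mg/L

k = ln 2 / 18.9 = 0.03667 h⁻¹
C(t) = C₀ e^(−kt) = 10.7 × e^(−0.03667 × 56.7) = 10.7 × e^(−2.079) = 10.7 × 0.1250 ≈ 1.34 mg/L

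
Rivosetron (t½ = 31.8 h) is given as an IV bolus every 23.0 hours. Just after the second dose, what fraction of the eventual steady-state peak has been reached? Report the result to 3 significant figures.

0.633

k = ln 2 / 31.8 = 0.02180 h⁻¹
f_n = 1 − e^(−nkτ) = 1 − e^(−2 × 0.02180 × 23.0) = 1 − e^(−1.003) = 1 − 0.3669 ≈ 0.633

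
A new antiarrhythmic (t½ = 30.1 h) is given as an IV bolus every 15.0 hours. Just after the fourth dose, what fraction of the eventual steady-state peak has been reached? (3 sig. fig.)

k = ln 2 / 30.1 = 0.02303 h⁻¹
f_n = 1 − e^(−nkτ) = 1 − e^(−4 × 0.02303 × 15.0) = 1 − e^(−1.382) = 1 − 0.2512 ≈ 0.749

0.749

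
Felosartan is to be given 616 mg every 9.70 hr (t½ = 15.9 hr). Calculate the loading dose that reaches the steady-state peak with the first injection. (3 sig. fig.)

1790 mg

k = ln 2 / 15.9 = 0.04359 hr⁻¹
Accumulation ratio R = 1 / (1 − e^(−kτ)) = 1 / (1 − e^(−0.04359×9.70)) = 1 / (1 − 0.6552) = 2.900
Loading dose = maintenance dose × R = 616 × 2.900 ≈ 1790 mg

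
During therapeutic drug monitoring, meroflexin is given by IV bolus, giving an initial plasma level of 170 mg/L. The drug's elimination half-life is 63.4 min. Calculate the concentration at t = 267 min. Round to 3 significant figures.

9.18 mg/L

k = ln 2 / 63.4 = 0.01093 min⁻¹
C(t) = C₀ e^(−kt) = 170 × e^(−0.01093 × 267) = 170 × e^(−2.919) = 170 × 0.05398 ≈ 9.18 mg/L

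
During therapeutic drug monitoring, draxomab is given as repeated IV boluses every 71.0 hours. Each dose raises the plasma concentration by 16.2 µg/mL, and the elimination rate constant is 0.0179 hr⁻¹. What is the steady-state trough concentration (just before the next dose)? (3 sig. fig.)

6.32 µg/mL

Fraction remaining after one interval: e^(−kτ) = e^(−0.01790 × 71.0) = 0.2806
R = 1 / (1 − 0.2806) = 1.390
Css,max = 16.2 × 1.390 = 22.52 µg/mL
Css,min = Css,max × e^(−kτ) = 22.52 × 0.2806 ≈ 6.32 µg/mL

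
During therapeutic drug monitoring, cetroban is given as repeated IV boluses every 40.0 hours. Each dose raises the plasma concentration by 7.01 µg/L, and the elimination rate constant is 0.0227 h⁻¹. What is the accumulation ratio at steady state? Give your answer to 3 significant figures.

1.68

Fraction remaining after one interval: e^(−kτ) = e^(−0.02270 × 40.0) = 0.4033
R = 1 / (1 − 0.4033) = 1 / 0.5967 ≈ 1.68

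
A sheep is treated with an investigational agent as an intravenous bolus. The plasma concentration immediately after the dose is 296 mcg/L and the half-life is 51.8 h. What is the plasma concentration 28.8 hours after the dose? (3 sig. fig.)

k = ln 2 / 51.8 = 0.01338 h⁻¹
28.8 h is 0.5560 half-lives, so C = 296 × (1/2)^0.5560 = 296 × 0.6802 ≈ 201 mcg/L

201 mcg/L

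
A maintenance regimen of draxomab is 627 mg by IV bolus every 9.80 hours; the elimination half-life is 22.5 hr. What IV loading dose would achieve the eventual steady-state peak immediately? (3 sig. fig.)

k = ln 2 / 22.5 = 0.03081 hr⁻¹
Accumulation ratio R = 1 / (1 − e^(−kτ)) = 1 / (1 − e^(−0.03081×9.80)) = 1 / (1 − 0.7394) = 3.837
Loading dose = maintenance dose × R = 627 × 3.837 ≈ 2410 mg

2410 mg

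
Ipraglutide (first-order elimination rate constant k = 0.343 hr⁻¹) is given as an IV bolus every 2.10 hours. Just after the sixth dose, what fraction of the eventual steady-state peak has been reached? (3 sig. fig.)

0.987

f_n = 1 − e^(−nkτ) = 1 − e^(−6 × 0.3430 × 2.10) = 1 − e^(−4.322) = 1 − 0.01328 ≈ 0.987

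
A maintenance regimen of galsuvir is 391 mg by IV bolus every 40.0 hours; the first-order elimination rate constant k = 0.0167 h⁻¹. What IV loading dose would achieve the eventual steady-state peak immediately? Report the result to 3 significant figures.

Accumulation ratio R = 1 / (1 − e^(−kτ)) = 1 / (1 − e^(−0.01670×40.0)) = 1 / (1 − 0.5127) = 2.052
Loading dose = maintenance dose × R = 391 × 2.052 ≈ 802 mg

802 mg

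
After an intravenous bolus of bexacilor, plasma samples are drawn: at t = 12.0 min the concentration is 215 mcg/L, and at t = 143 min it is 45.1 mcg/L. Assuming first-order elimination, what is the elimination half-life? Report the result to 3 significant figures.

k = ln(C₁/C₂) / (t₂ − t₁) = ln(215/45.1) / (143 − 12.0)
  = 1.562 / 131.0 = 0.01192 min⁻¹
t½ = ln 2 / k = ln 2 / 0.01192 ≈ 58.1 minutes

58.1 minutes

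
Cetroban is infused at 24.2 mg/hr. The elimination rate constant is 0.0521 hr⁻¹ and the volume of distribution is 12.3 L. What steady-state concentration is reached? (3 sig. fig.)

37.8 mg/L

CL = k · V = 0.0521 × 12.3 = 0.6408 L/hr
Css = rate / CL = 24.2 / 0.6408 ≈ 37.8 mg/L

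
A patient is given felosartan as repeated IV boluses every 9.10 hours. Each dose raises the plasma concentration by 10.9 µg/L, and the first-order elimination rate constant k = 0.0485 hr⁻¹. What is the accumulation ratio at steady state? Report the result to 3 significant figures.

Fraction remaining after one interval: e^(−kτ) = e^(−0.04850 × 9.10) = 0.6432
R = 1 / (1 − 0.6432) = 1 / 0.3568 ≈ 2.80

2.80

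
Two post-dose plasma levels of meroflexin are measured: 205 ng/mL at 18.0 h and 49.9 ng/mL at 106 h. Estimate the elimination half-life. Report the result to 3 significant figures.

k = ln(C₁/C₂) / (t₂ − t₁) = ln(205/49.9) / (106 − 18.0)
  = 1.413 / 88.00 = 0.01606 h⁻¹
t½ = ln 2 / k = ln 2 / 0.01606 ≈ 43.2 hours

43.2 hours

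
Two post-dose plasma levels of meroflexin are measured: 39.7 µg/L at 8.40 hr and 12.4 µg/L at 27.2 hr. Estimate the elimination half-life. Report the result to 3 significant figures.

11.2 hours

k = ln(C₁/C₂) / (t₂ − t₁) = ln(39.7/12.4) / (27.2 − 8.40)
  = 1.164 / 18.80 = 0.06190 hr⁻¹
t½ = ln 2 / k = ln 2 / 0.06190 ≈ 11.2 hours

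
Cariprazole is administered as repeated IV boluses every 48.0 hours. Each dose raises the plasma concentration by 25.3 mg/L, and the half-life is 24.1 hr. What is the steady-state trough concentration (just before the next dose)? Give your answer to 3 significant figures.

8.50 mg/L

k = ln 2 / 24.1 = 0.02876 hr⁻¹
Fraction remaining after one interval: e^(−kτ) = e^(−0.02876 × 48.0) = 0.2514
R = 1 / (1 − 0.2514) = 1.336
Css,max = 25.3 × 1.336 = 33.80 mg/L
Css,min = Css,max × e^(−kτ) = 33.80 × 0.2514 ≈ 8.50 mg/L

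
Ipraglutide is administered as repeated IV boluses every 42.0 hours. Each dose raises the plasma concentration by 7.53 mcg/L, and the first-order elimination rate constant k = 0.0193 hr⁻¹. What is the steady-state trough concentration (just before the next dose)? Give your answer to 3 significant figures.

6.03 mcg/L

Fraction remaining after one interval: e^(−kτ) = e^(−0.01930 × 42.0) = 0.4446
R = 1 / (1 − 0.4446) = 1.800
Css,max = 7.53 × 1.800 = 13.56 mcg/L
Css,min = Css,max × e^(−kτ) = 13.56 × 0.4446 ≈ 6.03 mcg/L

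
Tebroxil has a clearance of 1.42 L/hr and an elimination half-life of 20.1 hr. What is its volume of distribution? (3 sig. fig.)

41.2 L

k = ln 2 / t½ = ln 2 / 20.1 = 0.03448 hr⁻¹
V = CL / k = 1.42 / 0.03448 ≈ 41.2 L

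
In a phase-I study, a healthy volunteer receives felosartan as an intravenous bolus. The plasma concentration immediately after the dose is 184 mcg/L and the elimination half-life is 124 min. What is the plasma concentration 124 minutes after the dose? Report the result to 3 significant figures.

92.0 mcg/L

k = ln 2 / 124 = 0.005590 min⁻¹
C(t) = C₀ e^(−kt) = 184 × e^(−0.005590 × 124) = 184 × e^(−0.6931) = 184 × 0.5000 ≈ 92.0 mcg/L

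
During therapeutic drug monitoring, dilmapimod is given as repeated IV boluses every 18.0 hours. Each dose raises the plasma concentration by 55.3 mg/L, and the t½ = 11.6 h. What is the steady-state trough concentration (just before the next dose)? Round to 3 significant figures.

k = ln 2 / 11.6 = 0.05975 h⁻¹
Fraction remaining after one interval: e^(−kτ) = e^(−0.05975 × 18.0) = 0.3411
R = 1 / (1 − 0.3411) = 1.518
Css,max = 55.3 × 1.518 = 83.93 mg/L
Css,min = Css,max × e^(−kτ) = 83.93 × 0.3411 ≈ 28.6 mg/L

28.6 mg/L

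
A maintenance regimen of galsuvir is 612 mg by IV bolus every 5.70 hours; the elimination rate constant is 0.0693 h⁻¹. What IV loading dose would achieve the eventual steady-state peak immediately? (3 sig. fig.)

1880 mg

Accumulation ratio R = 1 / (1 − e^(−kτ)) = 1 / (1 − e^(−0.06930×5.70)) = 1 / (1 − 0.6737) = 3.064
Loading dose = maintenance dose × R = 612 × 3.064 ≈ 1880 mg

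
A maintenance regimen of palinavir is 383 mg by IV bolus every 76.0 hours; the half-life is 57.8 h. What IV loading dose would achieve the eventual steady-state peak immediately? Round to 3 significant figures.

k = ln 2 / 57.8 = 0.01199 h⁻¹
Accumulation ratio R = 1 / (1 − e^(−kτ)) = 1 / (1 − e^(−0.01199×76.0)) = 1 / (1 − 0.4020) = 1.672
Loading dose = maintenance dose × R = 383 × 1.672 ≈ 640 mg

640 mg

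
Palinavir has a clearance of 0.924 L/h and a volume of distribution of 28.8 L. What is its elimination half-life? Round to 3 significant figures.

21.6 hours

k = CL / V = 0.924 / 28.8 = 0.03208 h⁻¹
t½ = ln 2 / k = ln 2 / 0.03208 ≈ 21.6 hours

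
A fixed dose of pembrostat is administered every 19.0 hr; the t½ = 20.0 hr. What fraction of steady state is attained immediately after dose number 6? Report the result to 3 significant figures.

k = ln 2 / 20.0 = 0.03466 hr⁻¹
f_n = 1 − e^(−nkτ) = 1 − e^(−6 × 0.03466 × 19.0) = 1 − e^(−3.951) = 1 − 0.01924 ≈ 0.981

0.981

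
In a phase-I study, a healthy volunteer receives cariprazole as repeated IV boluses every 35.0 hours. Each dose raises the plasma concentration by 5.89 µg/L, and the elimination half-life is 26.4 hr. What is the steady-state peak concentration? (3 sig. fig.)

9.80 µg/L

k = ln 2 / 26.4 = 0.02626 hr⁻¹
Fraction remaining after one interval: e^(−kτ) = e^(−0.02626 × 35.0) = 0.3989
R = 1 / (1 − 0.3989) = 1.664
Css,max = 5.89 × 1.664 ≈ 9.80 µg/L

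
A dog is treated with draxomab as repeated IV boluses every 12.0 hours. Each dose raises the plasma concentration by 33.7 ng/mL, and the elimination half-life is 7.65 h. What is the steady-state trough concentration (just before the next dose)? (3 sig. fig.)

17.1 ng/mL

k = ln 2 / 7.65 = 0.09061 h⁻¹
Fraction remaining after one interval: e^(−kτ) = e^(−0.09061 × 12.0) = 0.3371
R = 1 / (1 − 0.3371) = 1.509
Css,max = 33.7 × 1.509 = 50.84 ng/mL
Css,min = Css,max × e^(−kτ) = 50.84 × 0.3371 ≈ 17.1 ng/mL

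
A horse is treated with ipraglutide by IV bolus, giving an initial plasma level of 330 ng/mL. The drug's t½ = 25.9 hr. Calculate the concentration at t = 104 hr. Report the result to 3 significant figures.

k = ln 2 / 25.9 = 0.02676 hr⁻¹
C(t) = C₀ e^(−kt) = 330 × e^(−0.02676 × 104) = 330 × e^(−2.783) = 330 × 0.06183 ≈ 20.4 ng/mL

20.4 ng/mL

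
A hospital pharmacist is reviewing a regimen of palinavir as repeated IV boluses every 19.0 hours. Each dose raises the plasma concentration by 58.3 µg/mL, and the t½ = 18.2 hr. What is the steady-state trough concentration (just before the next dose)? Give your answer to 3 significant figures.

k = ln 2 / 18.2 = 0.03809 hr⁻¹
Fraction remaining after one interval: e^(−kτ) = e^(−0.03809 × 19.0) = 0.4850
R = 1 / (1 − 0.4850) = 1.942
Css,max = 58.3 × 1.942 = 113.2 µg/mL
Css,min = Css,max × e^(−kτ) = 113.2 × 0.4850 ≈ 54.9 µg/mL

54.9 µg/mL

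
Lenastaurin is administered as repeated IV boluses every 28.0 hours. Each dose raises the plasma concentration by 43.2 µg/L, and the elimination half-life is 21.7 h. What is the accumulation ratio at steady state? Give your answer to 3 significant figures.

1.69

k = ln 2 / 21.7 = 0.03194 h⁻¹
Fraction remaining after one interval: e^(−kτ) = e^(−0.03194 × 28.0) = 0.4089
R = 1 / (1 − 0.4089) = 1 / 0.5911 ≈ 1.69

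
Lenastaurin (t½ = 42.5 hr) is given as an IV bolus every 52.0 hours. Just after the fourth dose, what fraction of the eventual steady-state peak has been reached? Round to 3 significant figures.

k = ln 2 / 42.5 = 0.01631 hr⁻¹
f_n = 1 − e^(−nkτ) = 1 − e^(−4 × 0.01631 × 52.0) = 1 − e^(−3.392) = 1 − 0.03363 ≈ 0.966

0.966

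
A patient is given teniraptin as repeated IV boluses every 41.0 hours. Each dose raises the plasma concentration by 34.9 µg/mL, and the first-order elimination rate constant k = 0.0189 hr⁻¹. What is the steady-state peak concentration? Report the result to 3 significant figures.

64.7 µg/mL

Fraction remaining after one interval: e^(−kτ) = e^(−0.01890 × 41.0) = 0.4607
R = 1 / (1 − 0.4607) = 1.854
Css,max = 34.9 × 1.854 ≈ 64.7 µg/mL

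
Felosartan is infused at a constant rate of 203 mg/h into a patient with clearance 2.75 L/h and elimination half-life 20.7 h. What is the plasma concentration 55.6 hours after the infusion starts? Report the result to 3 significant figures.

Css = rate / CL = 203 / 2.75 = 73.82 mg/L
k = ln 2 / 20.7 = 0.03349 h⁻¹
C(t) = Css (1 − e^(−kt)) = 73.82 × (1 − e^(−1.862)) = 73.82 × 0.8446 ≈ 62.3 mg/L

62.3 mg/L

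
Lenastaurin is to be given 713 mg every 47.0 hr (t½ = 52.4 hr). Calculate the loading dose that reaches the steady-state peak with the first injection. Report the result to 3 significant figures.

1540 mg

k = ln 2 / 52.4 = 0.01323 hr⁻¹
Accumulation ratio R = 1 / (1 − e^(−kτ)) = 1 / (1 − e^(−0.01323×47.0)) = 1 / (1 − 0.5370) = 2.160
Loading dose = maintenance dose × R = 713 × 2.160 ≈ 1540 mg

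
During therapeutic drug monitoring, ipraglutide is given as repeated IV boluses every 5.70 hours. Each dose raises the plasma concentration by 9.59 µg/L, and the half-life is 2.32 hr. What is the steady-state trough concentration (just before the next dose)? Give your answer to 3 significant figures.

k = ln 2 / 2.32 = 0.2988 hr⁻¹
Fraction remaining after one interval: e^(−kτ) = e^(−0.2988 × 5.70) = 0.1821
R = 1 / (1 − 0.1821) = 1.223
Css,max = 9.59 × 1.223 = 11.73 µg/L
Css,min = Css,max × e^(−kτ) = 11.73 × 0.1821 ≈ 2.14 µg/L

2.14 µg/L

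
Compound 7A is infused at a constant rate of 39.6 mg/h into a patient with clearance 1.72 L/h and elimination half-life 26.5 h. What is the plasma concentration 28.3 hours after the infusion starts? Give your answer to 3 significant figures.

12.0 µg/mL

Css = rate / CL = 39.6 / 1.72 = 23.02 µg/mL
k = ln 2 / 26.5 = 0.02616 h⁻¹
C(t) = Css (1 − e^(−kt)) = 23.02 × (1 − e^(−0.7402)) = 23.02 × 0.5230 ≈ 12.0 µg/mL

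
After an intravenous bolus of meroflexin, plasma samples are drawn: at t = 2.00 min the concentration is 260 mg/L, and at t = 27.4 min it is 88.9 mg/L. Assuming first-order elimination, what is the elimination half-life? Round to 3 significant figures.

k = ln(C₁/C₂) / (t₂ − t₁) = ln(260/88.9) / (27.4 − 2.00)
  = 1.073 / 25.40 = 0.04225 min⁻¹
t½ = ln 2 / k = ln 2 / 0.04225 ≈ 16.4 minutes

16.4 minutes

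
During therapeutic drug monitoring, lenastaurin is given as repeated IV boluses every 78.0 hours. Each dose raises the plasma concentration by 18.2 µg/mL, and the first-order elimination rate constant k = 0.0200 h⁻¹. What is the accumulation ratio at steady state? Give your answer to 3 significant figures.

Fraction remaining after one interval: e^(−kτ) = e^(−0.02000 × 78.0) = 0.2101
R = 1 / (1 − 0.2101) = 1 / 0.7899 ≈ 1.27

1.27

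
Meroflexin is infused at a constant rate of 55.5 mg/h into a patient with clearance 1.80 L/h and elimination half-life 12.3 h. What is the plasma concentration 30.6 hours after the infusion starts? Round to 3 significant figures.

Css = rate / CL = 55.5 / 1.80 = 30.83 mg/L
k = ln 2 / 12.3 = 0.05635 h⁻¹
C(t) = Css (1 − e^(−kt)) = 30.83 × (1 − e^(−1.724)) = 30.83 × 0.8217 ≈ 25.3 mg/L

25.3 mg/L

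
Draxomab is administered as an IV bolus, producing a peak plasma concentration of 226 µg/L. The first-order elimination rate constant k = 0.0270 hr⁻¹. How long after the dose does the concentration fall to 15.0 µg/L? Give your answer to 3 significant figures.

100 hours

C(t) = C₀ e^(−kt)  ⇒  t = ln(C₀/C) / k
t = ln(226/15.0) / 0.02700 = 2.712 / 0.02700 ≈ 100 hours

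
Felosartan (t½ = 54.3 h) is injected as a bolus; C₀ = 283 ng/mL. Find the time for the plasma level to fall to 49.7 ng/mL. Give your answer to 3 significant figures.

k = ln 2 / 54.3 = 0.01277 h⁻¹
C(t) = C₀ e^(−kt)  ⇒  t = ln(C₀/C) / k
t = ln(283/49.7) / 0.01277 = 1.739 / 0.01277 ≈ 136 hours

136 hours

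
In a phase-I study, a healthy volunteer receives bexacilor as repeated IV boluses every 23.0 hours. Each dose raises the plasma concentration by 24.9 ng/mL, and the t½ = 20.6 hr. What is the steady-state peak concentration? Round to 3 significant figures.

k = ln 2 / 20.6 = 0.03365 hr⁻¹
Fraction remaining after one interval: e^(−kτ) = e^(−0.03365 × 23.0) = 0.4612
R = 1 / (1 − 0.4612) = 1.856
Css,max = 24.9 × 1.856 ≈ 46.2 ng/mL

46.2 ng/mL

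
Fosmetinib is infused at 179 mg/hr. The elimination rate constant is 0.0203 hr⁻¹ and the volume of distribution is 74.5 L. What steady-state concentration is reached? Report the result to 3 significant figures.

CL = k · V = 0.0203 × 74.5 = 1.512 L/hr
Css = rate / CL = 179 / 1.512 ≈ 118 µg/mL

118 µg/mL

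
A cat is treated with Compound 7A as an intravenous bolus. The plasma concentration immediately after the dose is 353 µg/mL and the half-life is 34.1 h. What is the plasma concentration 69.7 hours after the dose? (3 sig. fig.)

85.6 µg/mL

k = ln 2 / 34.1 = 0.02033 h⁻¹
69.7 h is 2.044 half-lives, so C = 353 × (1/2)^2.044 = 353 × 0.2425 ≈ 85.6 µg/mL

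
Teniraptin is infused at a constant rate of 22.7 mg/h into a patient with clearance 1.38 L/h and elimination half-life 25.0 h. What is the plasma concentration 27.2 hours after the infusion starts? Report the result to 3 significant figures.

Css = rate / CL = 22.7 / 1.38 = 16.45 mg/L
k = ln 2 / 25.0 = 0.02773 h⁻¹
C(t) = Css (1 − e^(−kt)) = 16.45 × (1 − e^(−0.7541)) = 16.45 × 0.5296 ≈ 8.71 mg/L

8.71 mg/L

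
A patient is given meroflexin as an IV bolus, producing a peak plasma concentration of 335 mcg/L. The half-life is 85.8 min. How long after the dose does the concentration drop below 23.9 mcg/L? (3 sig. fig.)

k = ln 2 / 85.8 = 0.008079 min⁻¹
C(t) = C₀ e^(−kt)  ⇒  t = ln(C₀/C) / k
t = ln(335/23.9) / 0.008079 = 2.640 / 0.008079 ≈ 327 minutes

327 minutes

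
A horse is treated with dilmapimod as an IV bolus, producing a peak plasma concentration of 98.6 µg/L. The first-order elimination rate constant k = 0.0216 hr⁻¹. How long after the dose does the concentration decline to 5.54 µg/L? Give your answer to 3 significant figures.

C(t) = C₀ e^(−kt)  ⇒  t = ln(C₀/C) / k
t = ln(98.6/5.54) / 0.02160 = 2.879 / 0.02160 ≈ 133 hours

133 hours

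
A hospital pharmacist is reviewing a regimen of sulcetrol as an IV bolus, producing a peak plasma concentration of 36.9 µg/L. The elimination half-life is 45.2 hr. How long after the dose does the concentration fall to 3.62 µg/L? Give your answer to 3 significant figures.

k = ln 2 / 45.2 = 0.01534 hr⁻¹
C(t) = C₀ e^(−kt)  ⇒  t = ln(C₀/C) / k
t = ln(36.9/3.62) / 0.01534 = 2.322 / 0.01534 ≈ 151 hours

151 hours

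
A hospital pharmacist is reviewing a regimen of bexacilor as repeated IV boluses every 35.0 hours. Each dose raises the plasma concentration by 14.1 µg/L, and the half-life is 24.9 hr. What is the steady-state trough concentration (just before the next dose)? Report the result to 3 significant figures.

k = ln 2 / 24.9 = 0.02784 hr⁻¹
Fraction remaining after one interval: e^(−kτ) = e^(−0.02784 × 35.0) = 0.3775
R = 1 / (1 − 0.3775) = 1.606
Css,max = 14.1 × 1.606 = 22.65 µg/L
Css,min = Css,max × e^(−kτ) = 22.65 × 0.3775 ≈ 8.55 µg/L

8.55 µg/L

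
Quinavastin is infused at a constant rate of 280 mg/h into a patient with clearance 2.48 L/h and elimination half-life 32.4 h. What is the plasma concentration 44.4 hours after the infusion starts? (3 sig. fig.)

Css = rate / CL = 280 / 2.48 = 112.9 mg/L
k = ln 2 / 32.4 = 0.02139 h⁻¹
C(t) = Css (1 − e^(−kt)) = 112.9 × (1 − e^(−0.9499)) = 112.9 × 0.6132 ≈ 69.2 mg/L

69.2 mg/L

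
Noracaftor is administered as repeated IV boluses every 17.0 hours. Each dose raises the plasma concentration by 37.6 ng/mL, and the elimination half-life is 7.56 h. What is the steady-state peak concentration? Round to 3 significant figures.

47.6 ng/mL

k = ln 2 / 7.56 = 0.09169 h⁻¹
Fraction remaining after one interval: e^(−kτ) = e^(−0.09169 × 17.0) = 0.2104
R = 1 / (1 − 0.2104) = 1.266
Css,max = 37.6 × 1.266 ≈ 47.6 ng/mL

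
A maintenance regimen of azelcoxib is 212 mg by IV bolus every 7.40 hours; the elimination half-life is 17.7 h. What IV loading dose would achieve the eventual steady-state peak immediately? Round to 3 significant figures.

k = ln 2 / 17.7 = 0.03916 h⁻¹
Accumulation ratio R = 1 / (1 − e^(−kτ)) = 1 / (1 − e^(−0.03916×7.40)) = 1 / (1 − 0.7484) = 3.975
Loading dose = maintenance dose × R = 212 × 3.975 ≈ 843 mg

843 mg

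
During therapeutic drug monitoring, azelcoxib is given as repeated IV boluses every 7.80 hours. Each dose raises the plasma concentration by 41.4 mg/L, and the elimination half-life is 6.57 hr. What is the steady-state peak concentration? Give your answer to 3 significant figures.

k = ln 2 / 6.57 = 0.1055 hr⁻¹
Fraction remaining after one interval: e^(−kτ) = e^(−0.1055 × 7.80) = 0.4391
R = 1 / (1 − 0.4391) = 1.783
Css,max = 41.4 × 1.783 ≈ 73.8 mg/L

73.8 mg/L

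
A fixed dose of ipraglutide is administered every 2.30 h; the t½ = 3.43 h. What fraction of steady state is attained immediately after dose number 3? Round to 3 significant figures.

k = ln 2 / 3.43 = 0.2021 h⁻¹
f_n = 1 − e^(−nkτ) = 1 − e^(−3 × 0.2021 × 2.30) = 1 − e^(−1.394) = 1 − 0.2480 ≈ 0.752

0.752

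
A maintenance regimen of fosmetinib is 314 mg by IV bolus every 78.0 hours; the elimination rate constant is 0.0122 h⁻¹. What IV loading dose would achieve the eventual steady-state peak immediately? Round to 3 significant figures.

Accumulation ratio R = 1 / (1 − e^(−kτ)) = 1 / (1 − e^(−0.01220×78.0)) = 1 / (1 − 0.3861) = 1.629
Loading dose = maintenance dose × R = 314 × 1.629 ≈ 512 mg

512 mg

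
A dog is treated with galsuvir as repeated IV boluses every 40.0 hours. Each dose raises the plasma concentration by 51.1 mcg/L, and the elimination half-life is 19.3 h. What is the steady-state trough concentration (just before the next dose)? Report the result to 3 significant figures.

15.9 mcg/L

k = ln 2 / 19.3 = 0.03591 h⁻¹
Fraction remaining after one interval: e^(−kτ) = e^(−0.03591 × 40.0) = 0.2377
R = 1 / (1 − 0.2377) = 1.312
Css,max = 51.1 × 1.312 = 67.04 mcg/L
Css,min = Css,max × e^(−kτ) = 67.04 × 0.2377 ≈ 15.9 mcg/L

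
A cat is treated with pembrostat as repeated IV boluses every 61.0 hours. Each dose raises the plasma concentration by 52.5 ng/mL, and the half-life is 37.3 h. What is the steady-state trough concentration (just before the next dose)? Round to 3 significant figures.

24.9 ng/mL

k = ln 2 / 37.3 = 0.01858 h⁻¹
Fraction remaining after one interval: e^(−kτ) = e^(−0.01858 × 61.0) = 0.3219
R = 1 / (1 − 0.3219) = 1.475
Css,max = 52.5 × 1.475 = 77.42 ng/mL
Css,min = Css,max × e^(−kτ) = 77.42 × 0.3219 ≈ 24.9 ng/mL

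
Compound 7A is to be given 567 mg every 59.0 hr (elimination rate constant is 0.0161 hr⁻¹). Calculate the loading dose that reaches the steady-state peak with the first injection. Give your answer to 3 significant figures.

Accumulation ratio R = 1 / (1 − e^(−kτ)) = 1 / (1 − e^(−0.01610×59.0)) = 1 / (1 − 0.3868) = 1.631
Loading dose = maintenance dose × R = 567 × 1.631 ≈ 925 mg

925 mg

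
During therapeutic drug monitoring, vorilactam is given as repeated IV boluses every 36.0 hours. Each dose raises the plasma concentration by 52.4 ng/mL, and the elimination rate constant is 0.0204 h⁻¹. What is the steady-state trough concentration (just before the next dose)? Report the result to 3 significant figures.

48.3 ng/mL

Fraction remaining after one interval: e^(−kτ) = e^(−0.02040 × 36.0) = 0.4798
R = 1 / (1 − 0.4798) = 1.922
Css,max = 52.4 × 1.922 = 100.7 ng/mL
Css,min = Css,max × e^(−kτ) = 100.7 × 0.4798 ≈ 48.3 ng/mL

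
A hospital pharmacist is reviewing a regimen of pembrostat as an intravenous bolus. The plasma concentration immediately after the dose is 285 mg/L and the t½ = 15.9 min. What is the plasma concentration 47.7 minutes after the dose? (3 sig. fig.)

35.6 mg/L

k = ln 2 / 15.9 = 0.04359 min⁻¹
C(t) = C₀ e^(−kt) = 285 × e^(−0.04359 × 47.7) = 285 × e^(−2.079) = 285 × 0.1250 ≈ 35.6 mg/L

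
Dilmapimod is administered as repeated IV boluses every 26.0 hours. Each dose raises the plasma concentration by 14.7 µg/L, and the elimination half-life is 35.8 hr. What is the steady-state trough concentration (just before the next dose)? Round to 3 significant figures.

22.5 µg/L

k = ln 2 / 35.8 = 0.01936 hr⁻¹
Fraction remaining after one interval: e^(−kτ) = e^(−0.01936 × 26.0) = 0.6045
R = 1 / (1 − 0.6045) = 2.528
Css,max = 14.7 × 2.528 = 37.17 µg/L
Css,min = Css,max × e^(−kτ) = 37.17 × 0.6045 ≈ 22.5 µg/L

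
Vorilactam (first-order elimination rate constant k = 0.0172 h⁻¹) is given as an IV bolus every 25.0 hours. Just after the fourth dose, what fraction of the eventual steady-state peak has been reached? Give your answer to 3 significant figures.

0.821

f_n = 1 − e^(−nkτ) = 1 − e^(−4 × 0.01720 × 25.0) = 1 − e^(−1.720) = 1 − 0.1791 ≈ 0.821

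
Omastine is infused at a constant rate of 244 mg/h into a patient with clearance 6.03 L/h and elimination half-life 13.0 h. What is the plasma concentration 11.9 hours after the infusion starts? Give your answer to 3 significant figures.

Css = rate / CL = 244 / 6.03 = 40.46 µg/mL
k = ln 2 / 13.0 = 0.05332 h⁻¹
C(t) = Css (1 − e^(−kt)) = 40.46 × (1 − e^(−0.6345)) = 40.46 × 0.4698 ≈ 19.0 µg/mL

19.0 µg/mL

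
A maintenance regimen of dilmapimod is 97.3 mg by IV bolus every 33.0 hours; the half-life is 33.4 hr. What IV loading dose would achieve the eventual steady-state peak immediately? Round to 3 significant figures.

196 mg

k = ln 2 / 33.4 = 0.02075 hr⁻¹
Accumulation ratio R = 1 / (1 − e^(−kτ)) = 1 / (1 − e^(−0.02075×33.0)) = 1 / (1 − 0.5042) = 2.017
Loading dose = maintenance dose × R = 97.3 × 2.017 ≈ 196 mg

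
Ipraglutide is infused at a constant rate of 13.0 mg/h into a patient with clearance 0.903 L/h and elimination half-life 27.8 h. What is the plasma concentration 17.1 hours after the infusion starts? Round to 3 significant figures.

5.00 µg/mL

Css = rate / CL = 13.0 / 0.903 = 14.40 µg/mL
k = ln 2 / 27.8 = 0.02493 h⁻¹
C(t) = Css (1 − e^(−kt)) = 14.40 × (1 − e^(−0.4264)) = 14.40 × 0.3471 ≈ 5.00 µg/mL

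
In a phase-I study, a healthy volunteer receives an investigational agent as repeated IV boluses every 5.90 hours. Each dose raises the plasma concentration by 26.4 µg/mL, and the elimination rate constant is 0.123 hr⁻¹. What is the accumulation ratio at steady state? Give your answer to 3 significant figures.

1.94

Fraction remaining after one interval: e^(−kτ) = e^(−0.1230 × 5.90) = 0.4840
R = 1 / (1 − 0.4840) = 1 / 0.5160 ≈ 1.94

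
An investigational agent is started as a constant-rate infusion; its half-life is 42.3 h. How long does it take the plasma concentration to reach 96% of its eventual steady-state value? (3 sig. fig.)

k = ln 2 / 42.3 = 0.01639 h⁻¹
f = 1 − e^(−kt)  ⇒  t = −ln(1 − f) / k
t = −ln(1 − 0.96) / 0.01639 = 3.219 / 0.01639 ≈ 196 hours

196 hours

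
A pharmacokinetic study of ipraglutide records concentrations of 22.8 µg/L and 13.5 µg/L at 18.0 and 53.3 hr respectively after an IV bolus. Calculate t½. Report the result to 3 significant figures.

k = ln(C₁/C₂) / (t₂ − t₁) = ln(22.8/13.5) / (53.3 − 18.0)
  = 0.5241 / 35.30 = 0.01485 hr⁻¹
t½ = ln 2 / k = ln 2 / 0.01485 ≈ 46.7 hours

46.7 hours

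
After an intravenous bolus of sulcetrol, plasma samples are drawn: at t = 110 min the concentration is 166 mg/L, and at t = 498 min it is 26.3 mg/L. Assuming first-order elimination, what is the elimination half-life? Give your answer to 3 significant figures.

146 minutes

k = ln(C₁/C₂) / (t₂ − t₁) = ln(166/26.3) / (498 − 110)
  = 1.842 / 388.0 = 0.004749 min⁻¹
t½ = ln 2 / k = ln 2 / 0.004749 ≈ 146 minutes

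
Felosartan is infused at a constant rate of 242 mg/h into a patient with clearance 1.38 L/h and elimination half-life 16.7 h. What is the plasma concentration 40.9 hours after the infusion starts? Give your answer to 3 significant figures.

143 µg/mL

Css = rate / CL = 242 / 1.38 = 175.4 µg/mL
k = ln 2 / 16.7 = 0.04151 h⁻¹
C(t) = Css (1 − e^(−kt)) = 175.4 × (1 − e^(−1.698)) = 175.4 × 0.8169 ≈ 143 µg/mL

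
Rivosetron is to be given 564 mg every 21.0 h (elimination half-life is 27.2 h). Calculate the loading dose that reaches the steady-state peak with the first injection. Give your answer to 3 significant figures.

1360 mg

k = ln 2 / 27.2 = 0.02548 h⁻¹
Accumulation ratio R = 1 / (1 − e^(−kτ)) = 1 / (1 − e^(−0.02548×21.0)) = 1 / (1 − 0.5856) = 2.413
Loading dose = maintenance dose × R = 564 × 2.413 ≈ 1360 mg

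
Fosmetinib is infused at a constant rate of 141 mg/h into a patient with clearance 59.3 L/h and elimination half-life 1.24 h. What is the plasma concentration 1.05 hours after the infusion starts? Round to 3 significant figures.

Css = rate / CL = 141 / 59.3 = 2.378 mg/L
k = ln 2 / 1.24 = 0.5590 h⁻¹
C(t) = Css (1 − e^(−kt)) = 2.378 × (1 − e^(−0.5869)) = 2.378 × 0.4440 ≈ 1.06 mg/L

1.06 mg/L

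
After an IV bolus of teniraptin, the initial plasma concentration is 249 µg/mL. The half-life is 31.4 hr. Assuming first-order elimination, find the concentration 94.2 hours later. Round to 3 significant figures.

31.1 µg/mL

k = ln 2 / 31.4 = 0.02207 hr⁻¹
94.2 hr is 3.000 half-lives, so C = 249 × (1/2)^3.000 = 249 × 0.1250 ≈ 31.1 µg/mL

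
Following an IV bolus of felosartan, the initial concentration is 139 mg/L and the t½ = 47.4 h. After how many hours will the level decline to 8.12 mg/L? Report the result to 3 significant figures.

k = ln 2 / 47.4 = 0.01462 h⁻¹
C(t) = C₀ e^(−kt)  ⇒  t = ln(C₀/C) / k
t = ln(139/8.12) / 0.01462 = 2.840 / 0.01462 ≈ 194 hours

194 hours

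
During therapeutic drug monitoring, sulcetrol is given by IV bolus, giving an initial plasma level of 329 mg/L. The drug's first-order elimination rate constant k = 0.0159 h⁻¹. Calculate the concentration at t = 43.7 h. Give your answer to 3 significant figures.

164 mg/L

C(t) = C₀ e^(−kt) = 329 × e^(−0.01590 × 43.7) = 329 × e^(−0.6948) = 329 × 0.4992 ≈ 164 mg/L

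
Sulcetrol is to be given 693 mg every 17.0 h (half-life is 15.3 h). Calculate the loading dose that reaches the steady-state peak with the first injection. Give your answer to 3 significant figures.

1290 mg

k = ln 2 / 15.3 = 0.04530 h⁻¹
Accumulation ratio R = 1 / (1 − e^(−kτ)) = 1 / (1 − e^(−0.04530×17.0)) = 1 / (1 − 0.4629) = 1.862
Loading dose = maintenance dose × R = 693 × 1.862 ≈ 1290 mg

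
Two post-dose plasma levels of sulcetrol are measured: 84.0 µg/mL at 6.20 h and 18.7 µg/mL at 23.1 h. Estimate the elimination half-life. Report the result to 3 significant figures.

7.80 hours

k = ln(C₁/C₂) / (t₂ − t₁) = ln(84.0/18.7) / (23.1 − 6.20)
  = 1.502 / 16.90 = 0.08889 h⁻¹
t½ = ln 2 / k = ln 2 / 0.08889 ≈ 7.80 hours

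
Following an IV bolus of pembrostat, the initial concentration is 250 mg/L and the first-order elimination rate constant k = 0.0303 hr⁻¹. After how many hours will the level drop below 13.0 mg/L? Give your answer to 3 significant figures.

97.6 hours

C(t) = C₀ e^(−kt)  ⇒  t = ln(C₀/C) / k
t = ln(250/13.0) / 0.03030 = 2.957 / 0.03030 ≈ 97.6 hours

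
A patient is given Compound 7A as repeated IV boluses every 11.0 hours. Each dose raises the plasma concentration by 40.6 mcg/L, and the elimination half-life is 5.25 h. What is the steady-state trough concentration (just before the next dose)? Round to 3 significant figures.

12.4 mcg/L

k = ln 2 / 5.25 = 0.1320 h⁻¹
Fraction remaining after one interval: e^(−kτ) = e^(−0.1320 × 11.0) = 0.2340
R = 1 / (1 − 0.2340) = 1.306
Css,max = 40.6 × 1.306 = 53.00 mcg/L
Css,min = Css,max × e^(−kτ) = 53.00 × 0.2340 ≈ 12.4 mcg/L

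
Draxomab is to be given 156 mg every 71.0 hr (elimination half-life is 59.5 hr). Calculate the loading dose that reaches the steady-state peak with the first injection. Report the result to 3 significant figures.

k = ln 2 / 59.5 = 0.01165 hr⁻¹
Accumulation ratio R = 1 / (1 − e^(−kτ)) = 1 / (1 − e^(−0.01165×71.0)) = 1 / (1 − 0.4373) = 1.777
Loading dose = maintenance dose × R = 156 × 1.777 ≈ 277 mg

277 mg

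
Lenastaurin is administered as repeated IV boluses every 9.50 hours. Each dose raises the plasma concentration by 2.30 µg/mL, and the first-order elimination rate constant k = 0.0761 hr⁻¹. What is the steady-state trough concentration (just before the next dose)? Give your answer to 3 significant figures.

2.17 µg/mL

Fraction remaining after one interval: e^(−kτ) = e^(−0.07610 × 9.50) = 0.4853
R = 1 / (1 − 0.4853) = 1.943
Css,max = 2.30 × 1.943 = 4.469 µg/mL
Css,min = Css,max × e^(−kτ) = 4.469 × 0.4853 ≈ 2.17 µg/mL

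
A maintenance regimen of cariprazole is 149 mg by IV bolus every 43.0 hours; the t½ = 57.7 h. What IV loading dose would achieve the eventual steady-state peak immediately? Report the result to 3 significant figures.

k = ln 2 / 57.7 = 0.01201 h⁻¹
Accumulation ratio R = 1 / (1 − e^(−kτ)) = 1 / (1 − e^(−0.01201×43.0)) = 1 / (1 − 0.5966) = 2.479
Loading dose = maintenance dose × R = 149 × 2.479 ≈ 369 mg

369 mg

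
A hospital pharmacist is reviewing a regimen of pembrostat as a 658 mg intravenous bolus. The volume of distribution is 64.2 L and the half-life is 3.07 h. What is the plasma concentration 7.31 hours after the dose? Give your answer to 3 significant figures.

C₀ = dose / V = 658 / 64.2 = 10.25 µg/mL
k = ln 2 / 3.07 = 0.2258 h⁻¹
C(t) = C₀ e^(−kt) = 10.25 × e^(−0.2258 × 7.31) = 10.25 × e^(−1.650) = 10.25 × 0.1920 ≈ 1.97 µg/mL

1.97 µg/mL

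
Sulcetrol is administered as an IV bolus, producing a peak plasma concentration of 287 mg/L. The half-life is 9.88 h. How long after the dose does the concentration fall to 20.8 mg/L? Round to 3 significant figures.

k = ln 2 / 9.88 = 0.07016 h⁻¹
C(t) = C₀ e^(−kt)  ⇒  t = ln(C₀/C) / k
t = ln(287/20.8) / 0.07016 = 2.625 / 0.07016 ≈ 37.4 hours

37.4 hours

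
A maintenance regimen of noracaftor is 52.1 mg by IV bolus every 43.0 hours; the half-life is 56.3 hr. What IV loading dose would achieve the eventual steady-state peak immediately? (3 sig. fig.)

127 mg

k = ln 2 / 56.3 = 0.01231 hr⁻¹
Accumulation ratio R = 1 / (1 − e^(−kτ)) = 1 / (1 − e^(−0.01231×43.0)) = 1 / (1 − 0.5890) = 2.433
Loading dose = maintenance dose × R = 52.1 × 2.433 ≈ 127 mg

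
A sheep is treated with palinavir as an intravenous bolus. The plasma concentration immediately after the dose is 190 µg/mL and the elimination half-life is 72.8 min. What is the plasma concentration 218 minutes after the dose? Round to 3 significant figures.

k = ln 2 / 72.8 = 0.009521 min⁻¹
218 min is 2.995 half-lives, so C = 190 × (1/2)^2.995 = 190 × 0.1255 ≈ 23.8 µg/mL

23.8 µg/mL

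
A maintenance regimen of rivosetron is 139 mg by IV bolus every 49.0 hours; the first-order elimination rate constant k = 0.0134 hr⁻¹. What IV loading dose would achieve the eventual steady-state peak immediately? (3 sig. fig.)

Accumulation ratio R = 1 / (1 − e^(−kτ)) = 1 / (1 − e^(−0.01340×49.0)) = 1 / (1 − 0.5186) = 2.077
Loading dose = maintenance dose × R = 139 × 2.077 ≈ 289 mg

289 mg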